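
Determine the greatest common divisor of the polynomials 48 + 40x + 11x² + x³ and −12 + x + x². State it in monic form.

4 + x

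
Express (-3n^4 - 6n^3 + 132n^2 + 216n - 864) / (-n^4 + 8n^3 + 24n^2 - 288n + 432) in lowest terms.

(3n + 12)/(n - 6)

Euclidean algorithm in ℚ[n]:
  -3n^4 - 6n^3 + 132n^2 + 216n - 864 = (3)(-n^4 + 8n^3 + 24n^2 - 288n + 432) + (-30n^3 + 60n^2 + 1080n - 2160)
  -n^4 + 8n^3 + 24n^2 - 288n + 432 = ((1/30)n - 1/5)(-30n^3 + 60n^2 + 1080n - 2160) + (0)
Last nonzero remainder: -30n^3 + 60n^2 + 1080n - 2160. Dividing through by -30 gives the monic gcd n^3 - 2n^2 - 36n + 72.
Cancel n^3 - 2n^2 - 36n + 72 from numerator and denominator to get the reduced form.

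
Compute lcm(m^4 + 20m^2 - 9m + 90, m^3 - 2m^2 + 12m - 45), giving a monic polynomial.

m^5 - 3m^4 + 20m^3 - 69m^2 + 117m - 270

Apply the Euclidean algorithm:
  m^4 + 20m^2 - 9m + 90 = (m + 2)(m^3 - 2m^2 + 12m - 45) + (12m^2 + 12m + 180)
  m^3 - 2m^2 + 12m - 45 = ((1/12)m - 1/4)(12m^2 + 12m + 180) + (0)
Last nonzero remainder: 12m^2 + 12m + 180. Dividing through by 12 gives the monic gcd m^2 + m + 15.
Then lcm(f, g) = f·g / gcd(f, g); expanding and making the result monic gives the answer.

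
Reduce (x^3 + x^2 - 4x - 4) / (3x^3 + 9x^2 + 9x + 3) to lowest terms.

(x^2 - 4)/(3x^2 + 6x + 3)

Repeated division with remainder:
  x^3 + x^2 - 4x - 4 = (1/3)(3x^3 + 9x^2 + 9x + 3) + (-2x^2 - 7x - 5)
  3x^3 + 9x^2 + 9x + 3 = (-(3/2)x + 3/4)(-2x^2 - 7x - 5) + ((27/4)x + 27/4)
  -2x^2 - 7x - 5 = (-(8/27)x - 20/27)((27/4)x + 27/4) + (0)
Last nonzero remainder: (27/4)x + 27/4. Dividing through by 27/4 gives the monic gcd x + 1.
Cancel x + 1 from numerator and denominator to get the reduced form.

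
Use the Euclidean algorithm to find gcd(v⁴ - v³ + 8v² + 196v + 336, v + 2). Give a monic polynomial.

v + 2

By polynomial division,
  v⁴ - v³ + 8v² + 196v + 336 = (v³ - 3v² + 14v + 168)(v + 2) + (0)
The last nonzero remainder v + 2 is already monic.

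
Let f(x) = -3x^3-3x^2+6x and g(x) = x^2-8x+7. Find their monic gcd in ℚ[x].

Repeated division with remainder:
  -3x^3-3x^2+6x = (-3x-27)(x^2-8x+7) + (-189x+189)
  x^2-8x+7 = (-(1/189)x+1/27)(-189x+189) + (0)
Last nonzero remainder: -189x+189. Dividing through by -189 gives the monic gcd x-1.

x-1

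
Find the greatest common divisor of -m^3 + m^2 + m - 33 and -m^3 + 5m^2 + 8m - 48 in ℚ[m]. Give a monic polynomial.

m + 3

By polynomial division,
  -m^3 + m^2 + m - 33 = (-m^3 + 5m^2 + 8m - 48) + (-4m^2 - 7m + 15)
  -m^3 + 5m^2 + 8m - 48 = ((1/4)m - 27/16)(-4m^2 - 7m + 15) + (-(121/16)m - 363/16)
  -4m^2 - 7m + 15 = ((64/121)m - 80/121)(-(121/16)m - 363/16) + (0)
Last nonzero remainder: -(121/16)m - 363/16. Dividing through by -121/16 gives the monic gcd m + 3.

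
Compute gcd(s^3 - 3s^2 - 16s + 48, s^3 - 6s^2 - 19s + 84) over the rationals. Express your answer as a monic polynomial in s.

s^2 + s - 12

Apply the Euclidean algorithm:
  s^3 - 3s^2 - 16s + 48 = (s^3 - 6s^2 - 19s + 84) + (3s^2 + 3s - 36)
  s^3 - 6s^2 - 19s + 84 = ((1/3)s - 7/3)(3s^2 + 3s - 36) + (0)
Last nonzero remainder: 3s^2 + 3s - 36. Dividing through by 3 gives the monic gcd s^2 + s - 12.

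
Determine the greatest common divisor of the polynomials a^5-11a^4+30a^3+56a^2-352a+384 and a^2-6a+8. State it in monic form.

By polynomial division,
  a^5-11a^4+30a^3+56a^2-352a+384 = (a^3-5a^2-8a+48)(a^2-6a+8) + (0)
The last nonzero remainder a^2-6a+8 is already monic.

a^2-6a+8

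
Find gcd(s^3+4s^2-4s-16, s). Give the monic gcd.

By polynomial division,
  s^3+4s^2-4s-16 = (s^2+4s-4)(s) + (-16)
  s = (-(1/16)s)(-16) + (0)
The last nonzero remainder is the constant -16, so the polynomials are coprime and gcd = 1.

1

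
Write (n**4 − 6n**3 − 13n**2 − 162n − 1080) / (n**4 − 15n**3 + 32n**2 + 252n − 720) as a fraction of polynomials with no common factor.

(n**2 + 27)/(n**2 − 9n + 18)

By polynomial division,
  n**4 − 6n**3 − 13n**2 − 162n − 1080 = (n**4 − 15n**3 + 32n**2 + 252n − 720) + (9n**3 − 45n**2 − 414n − 360)
  n**4 − 15n**3 + 32n**2 + 252n − 720 = ((1/9)n − 10/9)(9n**3 − 45n**2 − 414n − 360) + (28n**2 − 168n − 1120)
  9n**3 − 45n**2 − 414n − 360 = ((9/28)n + 9/28)(28n**2 − 168n − 1120) + (0)
Last nonzero remainder: 28n**2 − 168n − 1120. Dividing through by 28 gives the monic gcd n**2 − 6n − 40.
Cancel n**2 − 6n − 40 from numerator and denominator to get the reduced form.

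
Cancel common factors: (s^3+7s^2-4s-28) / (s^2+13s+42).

(s^2-4)/(s+6)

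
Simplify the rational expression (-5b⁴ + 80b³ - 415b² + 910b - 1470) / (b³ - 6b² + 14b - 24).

(-5b² + 70b - 245)/(b - 4)

Euclidean algorithm in ℚ[b]:
  -5b⁴ + 80b³ - 415b² + 910b - 1470 = (-5b + 50)(b³ - 6b² + 14b - 24) + (-45b² + 90b - 270)
  b³ - 6b² + 14b - 24 = (-(1/45)b + 4/45)(-45b² + 90b - 270) + (0)
Last nonzero remainder: -45b² + 90b - 270. Dividing through by -45 gives the monic gcd b² - 2b + 6.
Cancel b² - 2b + 6 from numerator and denominator to get the reduced form.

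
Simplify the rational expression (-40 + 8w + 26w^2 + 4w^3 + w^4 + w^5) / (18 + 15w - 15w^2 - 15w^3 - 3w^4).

Euclidean algorithm in ℚ[w]:
  w^5 + w^4 + 4w^3 + 26w^2 + 8w - 40 = (-(1/3)w + 4/3)(-3w^4 - 15w^3 - 15w^2 + 15w + 18) + (19w^3 + 51w^2 - 6w - 64)
  -3w^4 - 15w^3 - 15w^2 + 15w + 18 = (-(3/19)w - 132/361)(19w^3 + 51w^2 - 6w - 64) + ((975/361)w^2 + (975/361)w - 1950/361)
  19w^3 + 51w^2 - 6w - 64 = ((6859/975)w + 11552/975)((975/361)w^2 + (975/361)w - 1950/361) + (0)
Last nonzero remainder: (975/361)w^2 + (975/361)w - 1950/361. Dividing through by 975/361 gives the monic gcd w^2 + w - 2.
Cancel w^2 + w - 2 from numerator and denominator to get the reduced form.

(-20 - 6w - w^3)/(9 + 12w + 3w^2)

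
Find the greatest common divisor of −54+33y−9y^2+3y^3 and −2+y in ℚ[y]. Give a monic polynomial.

By polynomial division,
  3y^3−9y^2+33y−54 = (3y^2−3y+27)(y−2) + (0)
The last nonzero remainder y−2 is already monic.

−2+y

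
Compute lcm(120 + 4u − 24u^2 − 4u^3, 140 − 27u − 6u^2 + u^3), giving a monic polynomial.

−840 + 302u + 149u^2 − 39u^3 − 5u^4 + u^5

Apply the Euclidean algorithm:
  −4u^3 − 24u^2 + 4u + 120 = (−4)(u^3 − 6u^2 − 27u + 140) + (−48u^2 − 104u + 680)
  u^3 − 6u^2 − 27u + 140 = (−(1/48)u + 49/288)(−48u^2 − 104u + 680) + ((175/36)u + 875/36)
  −48u^2 − 104u + 680 = (−(1728/175)u + 4896/175)((175/36)u + 875/36) + (0)
Last nonzero remainder: (175/36)u + 875/36. Dividing through by 175/36 gives the monic gcd u + 5.
Then lcm(f, g) = f·g / gcd(f, g); expanding and making the result monic gives the answer.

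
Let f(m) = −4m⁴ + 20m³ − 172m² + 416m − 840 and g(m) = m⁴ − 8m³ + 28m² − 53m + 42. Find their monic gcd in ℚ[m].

m² − 3m + 7

Apply the Euclidean algorithm:
  −4m⁴ + 20m³ − 172m² + 416m − 840 = (−4)(m⁴ − 8m³ + 28m² − 53m + 42) + (−12m³ − 60m² + 204m − 672)
  m⁴ − 8m³ + 28m² − 53m + 42 = (−(1/12)m + 13/12)(−12m³ − 60m² + 204m − 672) + (110m² − 330m + 770)
  −12m³ − 60m² + 204m − 672 = (−(6/55)m − 48/55)(110m² − 330m + 770) + (0)
Last nonzero remainder: 110m² − 330m + 770. Dividing through by 110 gives the monic gcd m² − 3m + 7.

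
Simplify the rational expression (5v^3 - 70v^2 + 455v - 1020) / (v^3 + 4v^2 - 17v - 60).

By polynomial division,
  5v^3 - 70v^2 + 455v - 1020 = (5)(v^3 + 4v^2 - 17v - 60) + (-90v^2 + 540v - 720)
  v^3 + 4v^2 - 17v - 60 = (-(1/90)v - 1/9)(-90v^2 + 540v - 720) + (35v - 140)
  -90v^2 + 540v - 720 = (-(18/7)v + 36/7)(35v - 140) + (0)
Last nonzero remainder: 35v - 140. Dividing through by 35 gives the monic gcd v - 4.
Cancel v - 4 from numerator and denominator to get the reduced form.

(5v^2 - 50v + 255)/(v^2 + 8v + 15)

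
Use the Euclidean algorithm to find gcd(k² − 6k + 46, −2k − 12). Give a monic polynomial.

1

Euclidean algorithm in ℚ[k]:
  k² − 6k + 46 = (−(1/2)k + 6)(−2k − 12) + (118)
  −2k − 12 = (−(1/59)k − 6/59)(118) + (0)
The last nonzero remainder is the constant 118, so the polynomials are coprime and gcd = 1.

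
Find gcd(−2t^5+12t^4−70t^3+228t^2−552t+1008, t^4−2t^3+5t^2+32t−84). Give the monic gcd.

t^2−3t+14

Apply the Euclidean algorithm:
  −2t^5+12t^4−70t^3+228t^2−552t+1008 = (−2t+8)(t^4−2t^3+5t^2+32t−84) + (−44t^3+252t^2−976t+1680)
  t^4−2t^3+5t^2+32t−84 = (−(1/44)t−41/484)(−44t^3+252t^2−976t+1680) + ((504/121)t^2−(1512/121)t+7056/121)
  −44t^3+252t^2−976t+1680 = (−(1331/126)t+605/21)((504/121)t^2−(1512/121)t+7056/121) + (0)
Last nonzero remainder: (504/121)t^2−(1512/121)t+7056/121. Dividing through by 504/121 gives the monic gcd t^2−3t+14.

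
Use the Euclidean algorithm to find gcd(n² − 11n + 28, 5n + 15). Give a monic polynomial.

1

Apply the Euclidean algorithm:
  n² − 11n + 28 = ((1/5)n − 14/5)(5n + 15) + (70)
  5n + 15 = ((1/14)n + 3/14)(70) + (0)
The last nonzero remainder is the constant 70, so the polynomials are coprime and gcd = 1.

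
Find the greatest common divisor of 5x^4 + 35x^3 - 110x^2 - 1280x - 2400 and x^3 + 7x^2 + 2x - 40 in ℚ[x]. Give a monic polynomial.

Euclidean algorithm in ℚ[x]:
  5x^4 + 35x^3 - 110x^2 - 1280x - 2400 = (5x)(x^3 + 7x^2 + 2x - 40) + (-120x^2 - 1080x - 2400)
  x^3 + 7x^2 + 2x - 40 = (-(1/120)x + 1/60)(-120x^2 - 1080x - 2400) + (0)
Last nonzero remainder: -120x^2 - 1080x - 2400. Dividing through by -120 gives the monic gcd x^2 + 9x + 20.

x^2 + 9x + 20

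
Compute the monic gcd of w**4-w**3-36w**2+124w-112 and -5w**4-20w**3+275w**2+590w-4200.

w**2+3w-28

Apply the Euclidean algorithm:
  w**4-w**3-36w**2+124w-112 = (-1/5)(-5w**4-20w**3+275w**2+590w-4200) + (-5w**3+19w**2+242w-952)
  -5w**4-20w**3+275w**2+590w-4200 = (w+39/5)(-5w**3+19w**2+242w-952) + (-(576/5)w**2-(1728/5)w+16128/5)
  -5w**3+19w**2+242w-952 = ((25/576)w-85/288)(-(576/5)w**2-(1728/5)w+16128/5) + (0)
Last nonzero remainder: -(576/5)w**2-(1728/5)w+16128/5. Dividing through by -576/5 gives the monic gcd w**2+3w-28.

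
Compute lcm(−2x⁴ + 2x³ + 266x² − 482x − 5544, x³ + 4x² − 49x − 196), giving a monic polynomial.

x⁵ + 6x⁴ − 140x³ − 690x² + 4459x + 19404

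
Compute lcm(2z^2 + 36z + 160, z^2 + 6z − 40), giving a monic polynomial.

By polynomial division,
  2z^2 + 36z + 160 = (2)(z^2 + 6z − 40) + (24z + 240)
  z^2 + 6z − 40 = ((1/24)z − 1/6)(24z + 240) + (0)
Last nonzero remainder: 24z + 240. Dividing through by 24 gives the monic gcd z + 10.
Then lcm(f, g) = f·g / gcd(f, g); expanding and making the result monic gives the answer.

z^3 + 14z^2 + 8z − 320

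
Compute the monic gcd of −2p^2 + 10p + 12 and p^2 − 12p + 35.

By polynomial division,
  −2p^2 + 10p + 12 = (−2)(p^2 − 12p + 35) + (−14p + 82)
  p^2 − 12p + 35 = (−(1/14)p + 43/98)(−14p + 82) + (−48/49)
  −14p + 82 = ((343/24)p − 2009/24)(−48/49) + (0)
The last nonzero remainder is the constant −48/49, so the polynomials are coprime and gcd = 1.

1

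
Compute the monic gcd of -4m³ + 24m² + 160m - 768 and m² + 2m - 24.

Euclidean algorithm in ℚ[m]:
  -4m³ + 24m² + 160m - 768 = (-4m + 32)(m² + 2m - 24) + (0)
The last nonzero remainder m² + 2m - 24 is already monic.

m² + 2m - 24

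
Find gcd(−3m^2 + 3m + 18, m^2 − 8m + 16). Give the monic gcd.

1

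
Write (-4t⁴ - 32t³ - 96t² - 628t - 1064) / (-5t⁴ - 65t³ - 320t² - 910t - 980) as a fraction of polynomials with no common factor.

(4t² - 4t + 76)/(5t² + 20t + 70)

Repeated division with remainder:
  -4t⁴ - 32t³ - 96t² - 628t - 1064 = (4/5)(-5t⁴ - 65t³ - 320t² - 910t - 980) + (20t³ + 160t² + 100t - 280)
  -5t⁴ - 65t³ - 320t² - 910t - 980 = (-(1/4)t - 5/4)(20t³ + 160t² + 100t - 280) + (-95t² - 855t - 1330)
  20t³ + 160t² + 100t - 280 = (-(4/19)t + 4/19)(-95t² - 855t - 1330) + (0)
Last nonzero remainder: -95t² - 855t - 1330. Dividing through by -95 gives the monic gcd t² + 9t + 14.
Cancel t² + 9t + 14 from numerator and denominator to get the reduced form.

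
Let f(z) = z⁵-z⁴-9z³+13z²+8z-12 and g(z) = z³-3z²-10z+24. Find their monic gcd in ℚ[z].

z²+z-6

Repeated division with remainder:
  z⁵-z⁴-9z³+13z²+8z-12 = (z²+2z+7)(z³-3z²-10z+24) + (30z²+30z-180)
  z³-3z²-10z+24 = ((1/30)z-2/15)(30z²+30z-180) + (0)
Last nonzero remainder: 30z²+30z-180. Dividing through by 30 gives the monic gcd z²+z-6.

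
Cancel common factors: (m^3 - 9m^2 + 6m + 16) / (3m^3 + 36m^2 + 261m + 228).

(m^2 - 10m + 16)/(3m^2 + 33m + 228)

By polynomial division,
  m^3 - 9m^2 + 6m + 16 = (1/3)(3m^3 + 36m^2 + 261m + 228) + (-21m^2 - 81m - 60)
  3m^3 + 36m^2 + 261m + 228 = (-(1/7)m - 57/49)(-21m^2 - 81m - 60) + ((7752/49)m + 7752/49)
  -21m^2 - 81m - 60 = (-(343/2584)m - 245/646)((7752/49)m + 7752/49) + (0)
Last nonzero remainder: (7752/49)m + 7752/49. Dividing through by 7752/49 gives the monic gcd m + 1.
Cancel m + 1 from numerator and denominator to get the reduced form.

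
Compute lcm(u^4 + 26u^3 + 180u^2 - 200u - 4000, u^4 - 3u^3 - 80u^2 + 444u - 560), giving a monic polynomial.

Repeated division with remainder:
  u^4 + 26u^3 + 180u^2 - 200u - 4000 = (u^4 - 3u^3 - 80u^2 + 444u - 560) + (29u^3 + 260u^2 - 644u - 3440)
  u^4 - 3u^3 - 80u^2 + 444u - 560 = ((1/29)u - 347/841)(29u^3 + 260u^2 - 644u - 3440) + ((41616/841)u^2 + (249696/841)u - 1664640/841)
  29u^3 + 260u^2 - 644u - 3440 = ((24389/41616)u + 36163/20808)((41616/841)u^2 + (249696/841)u - 1664640/841) + (0)
Last nonzero remainder: (41616/841)u^2 + (249696/841)u - 1664640/841. Dividing through by 41616/841 gives the monic gcd u^2 + 6u - 40.
Then lcm(f, g) = f·g / gcd(f, g); expanding and making the result monic gives the answer.

u^6 + 17u^5 - 40u^4 - 1456u^3 + 320u^2 + 33200u - 56000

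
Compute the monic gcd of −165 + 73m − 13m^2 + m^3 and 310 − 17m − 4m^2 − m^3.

−5 + m

Repeated division with remainder:
  m^3 − 13m^2 + 73m − 165 = (−1)(−m^3 − 4m^2 − 17m + 310) + (−17m^2 + 56m + 145)
  −m^3 − 4m^2 − 17m + 310 = ((1/17)m + 124/289)(−17m^2 + 56m + 145) + (−(14322/289)m + 71610/289)
  −17m^2 + 56m + 145 = ((4913/14322)m + 8381/14322)(−(14322/289)m + 71610/289) + (0)
Last nonzero remainder: −(14322/289)m + 71610/289. Dividing through by −14322/289 gives the monic gcd m − 5.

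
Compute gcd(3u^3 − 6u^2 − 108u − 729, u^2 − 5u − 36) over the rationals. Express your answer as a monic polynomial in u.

u − 9

Repeated division with remainder:
  3u^3 − 6u^2 − 108u − 729 = (3u + 9)(u^2 − 5u − 36) + (45u − 405)
  u^2 − 5u − 36 = ((1/45)u + 4/45)(45u − 405) + (0)
Last nonzero remainder: 45u − 405. Dividing through by 45 gives the monic gcd u − 9.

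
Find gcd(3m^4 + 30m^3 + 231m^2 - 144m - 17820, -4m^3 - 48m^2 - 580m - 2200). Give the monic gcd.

Apply the Euclidean algorithm:
  3m^4 + 30m^3 + 231m^2 - 144m - 17820 = (-(3/4)m + 3/2)(-4m^3 - 48m^2 - 580m - 2200) + (-132m^2 - 924m - 14520)
  -4m^3 - 48m^2 - 580m - 2200 = ((1/33)m + 5/33)(-132m^2 - 924m - 14520) + (0)
Last nonzero remainder: -132m^2 - 924m - 14520. Dividing through by -132 gives the monic gcd m^2 + 7m + 110.

m^2 + 7m + 110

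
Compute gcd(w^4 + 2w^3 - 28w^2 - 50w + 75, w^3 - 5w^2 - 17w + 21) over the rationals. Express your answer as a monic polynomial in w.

Repeated division with remainder:
  w^4 + 2w^3 - 28w^2 - 50w + 75 = (w + 7)(w^3 - 5w^2 - 17w + 21) + (24w^2 + 48w - 72)
  w^3 - 5w^2 - 17w + 21 = ((1/24)w - 7/24)(24w^2 + 48w - 72) + (0)
Last nonzero remainder: 24w^2 + 48w - 72. Dividing through by 24 gives the monic gcd w^2 + 2w - 3.

w^2 + 2w - 3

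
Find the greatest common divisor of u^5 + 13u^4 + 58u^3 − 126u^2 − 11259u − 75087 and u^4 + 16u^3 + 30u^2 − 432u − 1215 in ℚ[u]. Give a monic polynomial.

u^2 + 18u + 81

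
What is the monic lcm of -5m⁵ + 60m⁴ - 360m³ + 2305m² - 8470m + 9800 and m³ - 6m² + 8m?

m⁶ - 12m⁵ + 72m⁴ - 461m³ + 1694m² - 1960m

Apply the Euclidean algorithm:
  -5m⁵ + 60m⁴ - 360m³ + 2305m² - 8470m + 9800 = (-5m² + 30m - 140)(m³ - 6m² + 8m) + (1225m² - 7350m + 9800)
  m³ - 6m² + 8m = ((1/1225)m)(1225m² - 7350m + 9800) + (0)
Last nonzero remainder: 1225m² - 7350m + 9800. Dividing through by 1225 gives the monic gcd m² - 6m + 8.
Then lcm(f, g) = f·g / gcd(f, g); expanding and making the result monic gives the answer.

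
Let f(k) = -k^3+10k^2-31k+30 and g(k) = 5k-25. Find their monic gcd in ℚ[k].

Apply the Euclidean algorithm:
  -k^3+10k^2-31k+30 = (-(1/5)k^2+k-6/5)(5k-25) + (0)
Last nonzero remainder: 5k-25. Dividing through by 5 gives the monic gcd k-5.

k-5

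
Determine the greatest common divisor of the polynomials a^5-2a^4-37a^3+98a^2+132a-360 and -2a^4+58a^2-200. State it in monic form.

a^3-5a^2-4a+20

Euclidean algorithm in ℚ[a]:
  a^5-2a^4-37a^3+98a^2+132a-360 = (-(1/2)a+1)(-2a^4+58a^2-200) + (-8a^3+40a^2+32a-160)
  -2a^4+58a^2-200 = ((1/4)a+5/4)(-8a^3+40a^2+32a-160) + (0)
Last nonzero remainder: -8a^3+40a^2+32a-160. Dividing through by -8 gives the monic gcd a^3-5a^2-4a+20.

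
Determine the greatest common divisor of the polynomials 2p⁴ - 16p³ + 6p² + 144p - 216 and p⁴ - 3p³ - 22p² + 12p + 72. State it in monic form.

p³ - 5p² - 12p + 36

Repeated division with remainder:
  2p⁴ - 16p³ + 6p² + 144p - 216 = (2)(p⁴ - 3p³ - 22p² + 12p + 72) + (-10p³ + 50p² + 120p - 360)
  p⁴ - 3p³ - 22p² + 12p + 72 = (-(1/10)p - 1/5)(-10p³ + 50p² + 120p - 360) + (0)
Last nonzero remainder: -10p³ + 50p² + 120p - 360. Dividing through by -10 gives the monic gcd p³ - 5p² - 12p + 36.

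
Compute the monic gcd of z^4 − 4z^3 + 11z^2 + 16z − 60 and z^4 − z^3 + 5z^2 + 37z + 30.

Euclidean algorithm in ℚ[z]:
  z^4 − 4z^3 + 11z^2 + 16z − 60 = (z^4 − z^3 + 5z^2 + 37z + 30) + (−3z^3 + 6z^2 − 21z − 90)
  z^4 − z^3 + 5z^2 + 37z + 30 = (−(1/3)z − 1/3)(−3z^3 + 6z^2 − 21z − 90) + (0)
Last nonzero remainder: −3z^3 + 6z^2 − 21z − 90. Dividing through by −3 gives the monic gcd z^3 − 2z^2 + 7z + 30.

z^3 − 2z^2 + 7z + 30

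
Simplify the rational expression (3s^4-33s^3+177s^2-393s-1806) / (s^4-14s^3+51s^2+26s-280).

By polynomial division,
  3s^4-33s^3+177s^2-393s-1806 = (3)(s^4-14s^3+51s^2+26s-280) + (9s^3+24s^2-471s-966)
  s^4-14s^3+51s^2+26s-280 = ((1/9)s-50/27)(9s^3+24s^2-471s-966) + ((1330/9)s^2-(6650/9)s-18620/9)
  9s^3+24s^2-471s-966 = ((81/1330)s+621/1330)((1330/9)s^2-(6650/9)s-18620/9) + (0)
Last nonzero remainder: (1330/9)s^2-(6650/9)s-18620/9. Dividing through by 1330/9 gives the monic gcd s^2-5s-14.
Cancel s^2-5s-14 from numerator and denominator to get the reduced form.

(3s^2-18s+129)/(s^2-9s+20)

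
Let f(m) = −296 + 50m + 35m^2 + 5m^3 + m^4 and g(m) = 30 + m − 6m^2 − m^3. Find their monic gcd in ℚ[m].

−2 + m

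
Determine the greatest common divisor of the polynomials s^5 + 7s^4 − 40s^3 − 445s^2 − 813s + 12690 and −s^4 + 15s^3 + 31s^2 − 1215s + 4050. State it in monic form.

Repeated division with remainder:
  s^5 + 7s^4 − 40s^3 − 445s^2 − 813s + 12690 = (−s − 22)(−s^4 + 15s^3 + 31s^2 − 1215s + 4050) + (321s^3 − 978s^2 − 23493s + 101790)
  −s^4 + 15s^3 + 31s^2 − 1215s + 4050 = (−(1/321)s + 1279/34347)(321s^3 − 978s^2 − 23493s + 101790) + (−(66044/11449)s^2 − (264176/11449)s + 2971980/11449)
  321s^3 − 978s^2 − 23493s + 101790 = (−(3675129/66044)s + 12948819/33022)(−(66044/11449)s^2 − (264176/11449)s + 2971980/11449) + (0)
Last nonzero remainder: −(66044/11449)s^2 − (264176/11449)s + 2971980/11449. Dividing through by −66044/11449 gives the monic gcd s^2 + 4s − 45.

s^2 + 4s − 45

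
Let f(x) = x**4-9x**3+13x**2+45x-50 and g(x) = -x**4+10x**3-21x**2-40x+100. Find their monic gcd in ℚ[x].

Apply the Euclidean algorithm:
  x**4-9x**3+13x**2+45x-50 = (-1)(-x**4+10x**3-21x**2-40x+100) + (x**3-8x**2+5x+50)
  -x**4+10x**3-21x**2-40x+100 = (-x+2)(x**3-8x**2+5x+50) + (0)
The last nonzero remainder x**3-8x**2+5x+50 is already monic.

x**3-8x**2+5x+50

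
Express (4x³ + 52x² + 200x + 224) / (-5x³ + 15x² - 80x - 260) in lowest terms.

(-4x² - 44x - 112)/(5x² - 25x + 130)

By polynomial division,
  4x³ + 52x² + 200x + 224 = (-4/5)(-5x³ + 15x² - 80x - 260) + (64x² + 136x + 16)
  -5x³ + 15x² - 80x - 260 = (-(5/64)x + 205/512)(64x² + 136x + 16) + (-(8525/64)x - 8525/32)
  64x² + 136x + 16 = (-(4096/8525)x - 512/8525)(-(8525/64)x - 8525/32) + (0)
Last nonzero remainder: -(8525/64)x - 8525/32. Dividing through by -8525/64 gives the monic gcd x + 2.
Cancel x + 2 from numerator and denominator to get the reduced form.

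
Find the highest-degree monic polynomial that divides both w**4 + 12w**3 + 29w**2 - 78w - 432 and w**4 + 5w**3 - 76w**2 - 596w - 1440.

w**3 + 15w**2 + 74w + 144

Euclidean algorithm in ℚ[w]:
  w**4 + 12w**3 + 29w**2 - 78w - 432 = (w**4 + 5w**3 - 76w**2 - 596w - 1440) + (7w**3 + 105w**2 + 518w + 1008)
  w**4 + 5w**3 - 76w**2 - 596w - 1440 = ((1/7)w - 10/7)(7w**3 + 105w**2 + 518w + 1008) + (0)
Last nonzero remainder: 7w**3 + 105w**2 + 518w + 1008. Dividing through by 7 gives the monic gcd w**3 + 15w**2 + 74w + 144.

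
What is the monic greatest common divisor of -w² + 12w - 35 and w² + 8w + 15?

1

Apply the Euclidean algorithm:
  -w² + 12w - 35 = (-1)(w² + 8w + 15) + (20w - 20)
  w² + 8w + 15 = ((1/20)w + 9/20)(20w - 20) + (24)
  20w - 20 = ((5/6)w - 5/6)(24) + (0)
The last nonzero remainder is the constant 24, so the polynomials are coprime and gcd = 1.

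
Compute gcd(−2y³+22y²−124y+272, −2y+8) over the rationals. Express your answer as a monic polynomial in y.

y−4

By polynomial division,
  −2y³+22y²−124y+272 = (y²−7y+34)(−2y+8) + (0)
Last nonzero remainder: −2y+8. Dividing through by −2 gives the monic gcd y−4.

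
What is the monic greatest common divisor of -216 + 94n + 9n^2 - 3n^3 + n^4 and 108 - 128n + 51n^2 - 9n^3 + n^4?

-54 + 37n - 7n^2 + n^3

By polynomial division,
  n^4 - 3n^3 + 9n^2 + 94n - 216 = (n^4 - 9n^3 + 51n^2 - 128n + 108) + (6n^3 - 42n^2 + 222n - 324)
  n^4 - 9n^3 + 51n^2 - 128n + 108 = ((1/6)n - 1/3)(6n^3 - 42n^2 + 222n - 324) + (0)
Last nonzero remainder: 6n^3 - 42n^2 + 222n - 324. Dividing through by 6 gives the monic gcd n^3 - 7n^2 + 37n - 54.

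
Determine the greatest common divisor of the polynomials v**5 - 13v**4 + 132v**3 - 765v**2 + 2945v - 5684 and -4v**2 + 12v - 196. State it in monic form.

By polynomial division,
  v**5 - 13v**4 + 132v**3 - 765v**2 + 2945v - 5684 = (-(1/4)v**3 + (5/2)v**2 - (53/4)v + 29)(-4v**2 + 12v - 196) + (0)
Last nonzero remainder: -4v**2 + 12v - 196. Dividing through by -4 gives the monic gcd v**2 - 3v + 49.

v**2 - 3v + 49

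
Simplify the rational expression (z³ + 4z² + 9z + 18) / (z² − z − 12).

Repeated division with remainder:
  z³ + 4z² + 9z + 18 = (z + 5)(z² − z − 12) + (26z + 78)
  z² − z − 12 = ((1/26)z − 2/13)(26z + 78) + (0)
Last nonzero remainder: 26z + 78. Dividing through by 26 gives the monic gcd z + 3.
Cancel z + 3 from numerator and denominator to get the reduced form.

(z² + z + 6)/(z − 4)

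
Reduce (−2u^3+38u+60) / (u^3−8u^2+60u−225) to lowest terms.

(−2u^2−10u−12)/(u^2−3u+45)

Apply the Euclidean algorithm:
  −2u^3+38u+60 = (−2)(u^3−8u^2+60u−225) + (−16u^2+158u−390)
  u^3−8u^2+60u−225 = (−(1/16)u−15/128)(−16u^2+158u−390) + ((3465/64)u−17325/64)
  −16u^2+158u−390 = (−(1024/3465)u+1664/1155)((3465/64)u−17325/64) + (0)
Last nonzero remainder: (3465/64)u−17325/64. Dividing through by 3465/64 gives the monic gcd u−5.
Cancel u−5 from numerator and denominator to get the reduced form.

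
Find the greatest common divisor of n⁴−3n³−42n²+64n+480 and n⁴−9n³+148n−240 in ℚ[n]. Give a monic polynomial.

n³−7n²−14n+120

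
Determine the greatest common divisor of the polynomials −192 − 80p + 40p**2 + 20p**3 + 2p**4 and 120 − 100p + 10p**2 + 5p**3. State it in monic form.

−12 + 4p + p**2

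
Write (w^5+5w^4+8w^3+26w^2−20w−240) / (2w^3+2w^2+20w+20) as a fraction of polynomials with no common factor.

(w^3+5w^2−2w−24)/(2w+2)

By polynomial division,
  w^5+5w^4+8w^3+26w^2−20w−240 = ((1/2)w^2+2w−3)(2w^3+2w^2+20w+20) + (−18w^2−180)
  2w^3+2w^2+20w+20 = (−(1/9)w−1/9)(−18w^2−180) + (0)
Last nonzero remainder: −18w^2−180. Dividing through by −18 gives the monic gcd w^2+10.
Cancel w^2+10 from numerator and denominator to get the reduced form.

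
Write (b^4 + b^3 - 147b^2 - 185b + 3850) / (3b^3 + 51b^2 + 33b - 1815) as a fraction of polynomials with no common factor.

(b^3 + 6b^2 - 117b - 770)/(3b^2 + 66b + 363)

By polynomial division,
  b^4 + b^3 - 147b^2 - 185b + 3850 = ((1/3)b - 16/3)(3b^3 + 51b^2 + 33b - 1815) + (114b^2 + 596b - 5830)
  3b^3 + 51b^2 + 33b - 1815 = ((1/38)b + 671/2166)(114b^2 + 596b - 5830) + ((1936/1083)b - 9680/1083)
  114b^2 + 596b - 5830 = ((61731/968)b + 57399/88)((1936/1083)b - 9680/1083) + (0)
Last nonzero remainder: (1936/1083)b - 9680/1083. Dividing through by 1936/1083 gives the monic gcd b - 5.
Cancel b - 5 from numerator and denominator to get the reduced form.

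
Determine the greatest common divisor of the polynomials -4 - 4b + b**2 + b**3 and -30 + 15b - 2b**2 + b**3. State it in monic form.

Repeated division with remainder:
  b**3 + b**2 - 4b - 4 = (b**3 - 2b**2 + 15b - 30) + (3b**2 - 19b + 26)
  b**3 - 2b**2 + 15b - 30 = ((1/3)b + 13/9)(3b**2 - 19b + 26) + ((304/9)b - 608/9)
  3b**2 - 19b + 26 = ((27/304)b - 117/304)((304/9)b - 608/9) + (0)
Last nonzero remainder: (304/9)b - 608/9. Dividing through by 304/9 gives the monic gcd b - 2.

-2 + b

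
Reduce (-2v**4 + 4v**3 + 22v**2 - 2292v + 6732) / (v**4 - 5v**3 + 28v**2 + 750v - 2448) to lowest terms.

(-2v - 22)/(v + 8)

Apply the Euclidean algorithm:
  -2v**4 + 4v**3 + 22v**2 - 2292v + 6732 = (-2)(v**4 - 5v**3 + 28v**2 + 750v - 2448) + (-6v**3 + 78v**2 - 792v + 1836)
  v**4 - 5v**3 + 28v**2 + 750v - 2448 = (-(1/6)v - 4/3)(-6v**3 + 78v**2 - 792v + 1836) + (0)
Last nonzero remainder: -6v**3 + 78v**2 - 792v + 1836. Dividing through by -6 gives the monic gcd v**3 - 13v**2 + 132v - 306.
Cancel v**3 - 13v**2 + 132v - 306 from numerator and denominator to get the reduced form.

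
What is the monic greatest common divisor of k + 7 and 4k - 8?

By polynomial division,
  k + 7 = (1/4)(4k - 8) + (9)
  4k - 8 = ((4/9)k - 8/9)(9) + (0)
The last nonzero remainder is the constant 9, so the polynomials are coprime and gcd = 1.

1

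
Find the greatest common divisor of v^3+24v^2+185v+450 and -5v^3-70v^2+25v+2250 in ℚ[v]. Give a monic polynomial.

v^2+19v+90

Apply the Euclidean algorithm:
  v^3+24v^2+185v+450 = (-1/5)(-5v^3-70v^2+25v+2250) + (10v^2+190v+900)
  -5v^3-70v^2+25v+2250 = (-(1/2)v+5/2)(10v^2+190v+900) + (0)
Last nonzero remainder: 10v^2+190v+900. Dividing through by 10 gives the monic gcd v^2+19v+90.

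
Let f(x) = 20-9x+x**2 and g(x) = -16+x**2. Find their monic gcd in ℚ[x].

Euclidean algorithm in ℚ[x]:
  x**2-9x+20 = (x**2-16) + (-9x+36)
  x**2-16 = (-(1/9)x-4/9)(-9x+36) + (0)
Last nonzero remainder: -9x+36. Dividing through by -9 gives the monic gcd x-4.

-4+x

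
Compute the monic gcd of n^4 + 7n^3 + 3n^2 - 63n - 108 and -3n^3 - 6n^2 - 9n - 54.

Repeated division with remainder:
  n^4 + 7n^3 + 3n^2 - 63n - 108 = (-(1/3)n - 5/3)(-3n^3 - 6n^2 - 9n - 54) + (-10n^2 - 96n - 198)
  -3n^3 - 6n^2 - 9n - 54 = ((3/10)n - 57/25)(-10n^2 - 96n - 198) + (-(4212/25)n - 12636/25)
  -10n^2 - 96n - 198 = ((125/2106)n + 275/702)(-(4212/25)n - 12636/25) + (0)
Last nonzero remainder: -(4212/25)n - 12636/25. Dividing through by -4212/25 gives the monic gcd n + 3.

n + 3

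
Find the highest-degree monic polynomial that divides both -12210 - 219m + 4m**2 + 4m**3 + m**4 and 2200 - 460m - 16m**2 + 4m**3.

-110 + m + m**2

Euclidean algorithm in ℚ[m]:
  m**4 + 4m**3 + 4m**2 - 219m - 12210 = ((1/4)m + 2)(4m**3 - 16m**2 - 460m + 2200) + (151m**2 + 151m - 16610)
  4m**3 - 16m**2 - 460m + 2200 = ((4/151)m - 20/151)(151m**2 + 151m - 16610) + (0)
Last nonzero remainder: 151m**2 + 151m - 16610. Dividing through by 151 gives the monic gcd m**2 + m - 110.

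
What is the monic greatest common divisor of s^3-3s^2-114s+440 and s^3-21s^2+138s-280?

By polynomial division,
  s^3-3s^2-114s+440 = (s^3-21s^2+138s-280) + (18s^2-252s+720)
  s^3-21s^2+138s-280 = ((1/18)s-7/18)(18s^2-252s+720) + (0)
Last nonzero remainder: 18s^2-252s+720. Dividing through by 18 gives the monic gcd s^2-14s+40.

s^2-14s+40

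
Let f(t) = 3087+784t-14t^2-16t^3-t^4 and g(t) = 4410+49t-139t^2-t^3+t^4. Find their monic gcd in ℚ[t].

Apply the Euclidean algorithm:
  -t^4-16t^3-14t^2+784t+3087 = (-1)(t^4-t^3-139t^2+49t+4410) + (-17t^3-153t^2+833t+7497)
  t^4-t^3-139t^2+49t+4410 = (-(1/17)t+10/17)(-17t^3-153t^2+833t+7497) + (0)
Last nonzero remainder: -17t^3-153t^2+833t+7497. Dividing through by -17 gives the monic gcd t^3+9t^2-49t-441.

-441-49t+9t^2+t^3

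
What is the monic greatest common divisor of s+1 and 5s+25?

1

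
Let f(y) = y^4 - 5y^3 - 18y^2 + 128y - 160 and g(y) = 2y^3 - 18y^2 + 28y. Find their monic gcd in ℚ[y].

By polynomial division,
  y^4 - 5y^3 - 18y^2 + 128y - 160 = ((1/2)y + 2)(2y^3 - 18y^2 + 28y) + (4y^2 + 72y - 160)
  2y^3 - 18y^2 + 28y = ((1/2)y - 27/2)(4y^2 + 72y - 160) + (1080y - 2160)
  4y^2 + 72y - 160 = ((1/270)y + 2/27)(1080y - 2160) + (0)
Last nonzero remainder: 1080y - 2160. Dividing through by 1080 gives the monic gcd y - 2.

y - 2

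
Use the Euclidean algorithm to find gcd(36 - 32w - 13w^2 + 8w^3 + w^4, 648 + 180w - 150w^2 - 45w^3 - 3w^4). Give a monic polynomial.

-36 - 4w + 9w^2 + w^3

Repeated division with remainder:
  w^4 + 8w^3 - 13w^2 - 32w + 36 = (-1/3)(-3w^4 - 45w^3 - 150w^2 + 180w + 648) + (-7w^3 - 63w^2 + 28w + 252)
  -3w^4 - 45w^3 - 150w^2 + 180w + 648 = ((3/7)w + 18/7)(-7w^3 - 63w^2 + 28w + 252) + (0)
Last nonzero remainder: -7w^3 - 63w^2 + 28w + 252. Dividing through by -7 gives the monic gcd w^3 + 9w^2 - 4w - 36.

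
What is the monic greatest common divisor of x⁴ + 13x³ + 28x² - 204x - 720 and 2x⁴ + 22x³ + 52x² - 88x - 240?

Apply the Euclidean algorithm:
  x⁴ + 13x³ + 28x² - 204x - 720 = (1/2)(2x⁴ + 22x³ + 52x² - 88x - 240) + (2x³ + 2x² - 160x - 600)
  2x⁴ + 22x³ + 52x² - 88x - 240 = (x + 10)(2x³ + 2x² - 160x - 600) + (192x² + 2112x + 5760)
  2x³ + 2x² - 160x - 600 = ((1/96)x - 5/48)(192x² + 2112x + 5760) + (0)
Last nonzero remainder: 192x² + 2112x + 5760. Dividing through by 192 gives the monic gcd x² + 11x + 30.

x² + 11x + 30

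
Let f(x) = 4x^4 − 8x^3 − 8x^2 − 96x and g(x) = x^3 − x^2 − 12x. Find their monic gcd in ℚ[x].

x^2 − 4x

Apply the Euclidean algorithm:
  4x^4 − 8x^3 − 8x^2 − 96x = (4x − 4)(x^3 − x^2 − 12x) + (36x^2 − 144x)
  x^3 − x^2 − 12x = ((1/36)x + 1/12)(36x^2 − 144x) + (0)
Last nonzero remainder: 36x^2 − 144x. Dividing through by 36 gives the monic gcd x^2 − 4x.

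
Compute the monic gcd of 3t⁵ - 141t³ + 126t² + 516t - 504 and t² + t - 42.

t² + t - 42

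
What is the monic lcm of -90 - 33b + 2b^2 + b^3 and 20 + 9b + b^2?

-360 - 222b - 25b^2 + 6b^3 + b^4

Repeated division with remainder:
  b^3 + 2b^2 - 33b - 90 = (b - 7)(b^2 + 9b + 20) + (10b + 50)
  b^2 + 9b + 20 = ((1/10)b + 2/5)(10b + 50) + (0)
Last nonzero remainder: 10b + 50. Dividing through by 10 gives the monic gcd b + 5.
Then lcm(f, g) = f·g / gcd(f, g); expanding and making the result monic gives the answer.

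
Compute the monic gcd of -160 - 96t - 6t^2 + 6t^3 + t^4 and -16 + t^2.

By polynomial division,
  t^4 + 6t^3 - 6t^2 - 96t - 160 = (t^2 + 6t + 10)(t^2 - 16) + (0)
The last nonzero remainder t^2 - 16 is already monic.

-16 + t^2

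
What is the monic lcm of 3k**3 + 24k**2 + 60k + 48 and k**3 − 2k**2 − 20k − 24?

Apply the Euclidean algorithm:
  3k**3 + 24k**2 + 60k + 48 = (3)(k**3 − 2k**2 − 20k − 24) + (30k**2 + 120k + 120)
  k**3 − 2k**2 − 20k − 24 = ((1/30)k − 1/5)(30k**2 + 120k + 120) + (0)
Last nonzero remainder: 30k**2 + 120k + 120. Dividing through by 30 gives the monic gcd k**2 + 4k + 4.
Then lcm(f, g) = f·g / gcd(f, g); expanding and making the result monic gives the answer.

k**4 + 2k**3 − 28k**2 − 104k − 96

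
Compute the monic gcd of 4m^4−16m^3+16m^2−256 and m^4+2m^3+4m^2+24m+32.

Euclidean algorithm in ℚ[m]:
  4m^4−16m^3+16m^2−256 = (4)(m^4+2m^3+4m^2+24m+32) + (−24m^3−96m−384)
  m^4+2m^3+4m^2+24m+32 = (−(1/24)m−1/12)(−24m^3−96m−384) + (0)
Last nonzero remainder: −24m^3−96m−384. Dividing through by −24 gives the monic gcd m^3+4m+16.

m^3+4m+16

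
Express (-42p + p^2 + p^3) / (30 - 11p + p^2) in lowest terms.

(7p + p^2)/(-5 + p)

Apply the Euclidean algorithm:
  p^3 + p^2 - 42p = (p + 12)(p^2 - 11p + 30) + (60p - 360)
  p^2 - 11p + 30 = ((1/60)p - 1/12)(60p - 360) + (0)
Last nonzero remainder: 60p - 360. Dividing through by 60 gives the monic gcd p - 6.
Cancel p - 6 from numerator and denominator to get the reduced form.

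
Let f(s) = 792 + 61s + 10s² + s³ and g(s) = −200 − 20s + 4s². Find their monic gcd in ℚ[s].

Repeated division with remainder:
  s³ + 10s² + 61s + 792 = ((1/4)s + 15/4)(4s² − 20s − 200) + (186s + 1542)
  4s² − 20s − 200 = ((2/93)s − 824/2883)(186s + 1542) + (231336/961)
  186s + 1542 = ((29791/38556)s + 246977/38556)(231336/961) + (0)
The last nonzero remainder is the constant 231336/961, so the polynomials are coprime and gcd = 1.

1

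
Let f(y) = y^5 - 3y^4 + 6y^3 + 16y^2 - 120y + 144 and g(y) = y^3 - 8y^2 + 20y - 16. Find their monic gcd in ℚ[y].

By polynomial division,
  y^5 - 3y^4 + 6y^3 + 16y^2 - 120y + 144 = (y^2 + 5y + 26)(y^3 - 8y^2 + 20y - 16) + (140y^2 - 560y + 560)
  y^3 - 8y^2 + 20y - 16 = ((1/140)y - 1/35)(140y^2 - 560y + 560) + (0)
Last nonzero remainder: 140y^2 - 560y + 560. Dividing through by 140 gives the monic gcd y^2 - 4y + 4.

y^2 - 4y + 4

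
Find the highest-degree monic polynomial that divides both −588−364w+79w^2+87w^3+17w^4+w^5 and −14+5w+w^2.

−14+5w+w^2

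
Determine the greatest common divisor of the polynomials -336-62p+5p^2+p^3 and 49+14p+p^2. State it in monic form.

7+p

Euclidean algorithm in ℚ[p]:
  p^3+5p^2-62p-336 = (p-9)(p^2+14p+49) + (15p+105)
  p^2+14p+49 = ((1/15)p+7/15)(15p+105) + (0)
Last nonzero remainder: 15p+105. Dividing through by 15 gives the monic gcd p+7.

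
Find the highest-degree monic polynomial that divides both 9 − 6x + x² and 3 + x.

1

Apply the Euclidean algorithm:
  x² − 6x + 9 = (x − 9)(x + 3) + (36)
  x + 3 = ((1/36)x + 1/12)(36) + (0)
The last nonzero remainder is the constant 36, so the polynomials are coprime and gcd = 1.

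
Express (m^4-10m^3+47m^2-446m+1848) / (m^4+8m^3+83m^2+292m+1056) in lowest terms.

(m^2-13m+42)/(m^2+5m+24)

Apply the Euclidean algorithm:
  m^4-10m^3+47m^2-446m+1848 = (m^4+8m^3+83m^2+292m+1056) + (-18m^3-36m^2-738m+792)
  m^4+8m^3+83m^2+292m+1056 = (-(1/18)m-1/3)(-18m^3-36m^2-738m+792) + (30m^2+90m+1320)
  -18m^3-36m^2-738m+792 = (-(3/5)m+3/5)(30m^2+90m+1320) + (0)
Last nonzero remainder: 30m^2+90m+1320. Dividing through by 30 gives the monic gcd m^2+3m+44.
Cancel m^2+3m+44 from numerator and denominator to get the reduced form.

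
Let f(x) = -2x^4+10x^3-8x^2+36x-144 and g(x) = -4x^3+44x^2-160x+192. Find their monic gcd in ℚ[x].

x^2-7x+12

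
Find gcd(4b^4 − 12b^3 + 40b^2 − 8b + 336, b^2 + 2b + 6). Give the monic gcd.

b^2 + 2b + 6

Repeated division with remainder:
  4b^4 − 12b^3 + 40b^2 − 8b + 336 = (4b^2 − 20b + 56)(b^2 + 2b + 6) + (0)
The last nonzero remainder b^2 + 2b + 6 is already monic.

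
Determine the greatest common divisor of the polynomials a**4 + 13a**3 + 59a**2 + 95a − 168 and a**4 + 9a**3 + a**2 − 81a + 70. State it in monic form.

a**2 + 6a − 7

Euclidean algorithm in ℚ[a]:
  a**4 + 13a**3 + 59a**2 + 95a − 168 = (a**4 + 9a**3 + a**2 − 81a + 70) + (4a**3 + 58a**2 + 176a − 238)
  a**4 + 9a**3 + a**2 − 81a + 70 = ((1/4)a − 11/8)(4a**3 + 58a**2 + 176a − 238) + ((147/4)a**2 + (441/2)a − 1029/4)
  4a**3 + 58a**2 + 176a − 238 = ((16/147)a + 136/147)((147/4)a**2 + (441/2)a − 1029/4) + (0)
Last nonzero remainder: (147/4)a**2 + (441/2)a − 1029/4. Dividing through by 147/4 gives the monic gcd a**2 + 6a − 7.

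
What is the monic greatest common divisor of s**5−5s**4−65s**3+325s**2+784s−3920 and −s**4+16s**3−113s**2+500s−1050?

By polynomial division,
  s**5−5s**4−65s**3+325s**2+784s−3920 = (−s−11)(−s**4+16s**3−113s**2+500s−1050) + (−2s**3−418s**2+5234s−15470)
  −s**4+16s**3−113s**2+500s−1050 = ((1/2)s−225/2)(−2s**3−418s**2+5234s−15470) + (−49755s**2+597060s−1741425)
  −2s**3−418s**2+5234s−15470 = ((2/49755)s+442/49755)(−49755s**2+597060s−1741425) + (0)
Last nonzero remainder: −49755s**2+597060s−1741425. Dividing through by −49755 gives the monic gcd s**2−12s+35.

s**2−12s+35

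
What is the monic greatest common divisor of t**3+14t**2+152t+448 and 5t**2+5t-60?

By polynomial division,
  t**3+14t**2+152t+448 = ((1/5)t+13/5)(5t**2+5t-60) + (151t+604)
  5t**2+5t-60 = ((5/151)t-15/151)(151t+604) + (0)
Last nonzero remainder: 151t+604. Dividing through by 151 gives the monic gcd t+4.

t+4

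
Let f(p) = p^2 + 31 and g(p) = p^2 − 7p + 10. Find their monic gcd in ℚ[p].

Apply the Euclidean algorithm:
  p^2 + 31 = (p^2 − 7p + 10) + (7p + 21)
  p^2 − 7p + 10 = ((1/7)p − 10/7)(7p + 21) + (40)
  7p + 21 = ((7/40)p + 21/40)(40) + (0)
The last nonzero remainder is the constant 40, so the polynomials are coprime and gcd = 1.

1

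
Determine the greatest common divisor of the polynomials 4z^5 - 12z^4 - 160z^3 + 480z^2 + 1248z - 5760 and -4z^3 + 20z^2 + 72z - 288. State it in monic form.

z^2 - 2z - 24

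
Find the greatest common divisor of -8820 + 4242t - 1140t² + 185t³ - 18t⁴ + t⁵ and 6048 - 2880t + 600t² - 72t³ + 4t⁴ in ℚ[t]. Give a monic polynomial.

-252 + 78t - 12t² + t³

Apply the Euclidean algorithm:
  t⁵ - 18t⁴ + 185t³ - 1140t² + 4242t - 8820 = ((1/4)t)(4t⁴ - 72t³ + 600t² - 2880t + 6048) + (35t³ - 420t² + 2730t - 8820)
  4t⁴ - 72t³ + 600t² - 2880t + 6048 = ((4/35)t - 24/35)(35t³ - 420t² + 2730t - 8820) + (0)
Last nonzero remainder: 35t³ - 420t² + 2730t - 8820. Dividing through by 35 gives the monic gcd t³ - 12t² + 78t - 252.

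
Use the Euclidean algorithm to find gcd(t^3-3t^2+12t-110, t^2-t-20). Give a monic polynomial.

t-5

Euclidean algorithm in ℚ[t]:
  t^3-3t^2+12t-110 = (t-2)(t^2-t-20) + (30t-150)
  t^2-t-20 = ((1/30)t+2/15)(30t-150) + (0)
Last nonzero remainder: 30t-150. Dividing through by 30 gives the monic gcd t-5.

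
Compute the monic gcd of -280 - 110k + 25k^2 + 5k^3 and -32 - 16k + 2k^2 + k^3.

-8 - 2k + k^2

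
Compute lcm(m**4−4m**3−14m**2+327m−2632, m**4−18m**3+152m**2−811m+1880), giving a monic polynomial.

m**6−17m**5+78m**4+349m**3−7443m**2+47296m−105280

Repeated division with remainder:
  m**4−4m**3−14m**2+327m−2632 = (m**4−18m**3+152m**2−811m+1880) + (14m**3−166m**2+1138m−4512)
  m**4−18m**3+152m**2−811m+1880 = ((1/14)m−43/98)(14m**3−166m**2+1138m−4512) + (−(104/49)m**2+(520/49)m−4888/49)
  14m**3−166m**2+1138m−4512 = (−(343/52)m+588/13)(−(104/49)m**2+(520/49)m−4888/49) + (0)
Last nonzero remainder: −(104/49)m**2+(520/49)m−4888/49. Dividing through by −104/49 gives the monic gcd m**2−5m+47.
Then lcm(f, g) = f·g / gcd(f, g); expanding and making the result monic gives the answer.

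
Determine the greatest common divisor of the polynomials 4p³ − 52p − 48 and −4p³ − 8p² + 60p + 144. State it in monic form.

p² − p − 12

Apply the Euclidean algorithm:
  4p³ − 52p − 48 = (−1)(−4p³ − 8p² + 60p + 144) + (−8p² + 8p + 96)
  −4p³ − 8p² + 60p + 144 = ((1/2)p + 3/2)(−8p² + 8p + 96) + (0)
Last nonzero remainder: −8p² + 8p + 96. Dividing through by −8 gives the monic gcd p² − p − 12.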